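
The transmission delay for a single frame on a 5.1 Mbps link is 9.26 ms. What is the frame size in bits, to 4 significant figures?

47230 bits

L = R × t_tx = 5100000 b/s × 0.00926 s = 47226 bits.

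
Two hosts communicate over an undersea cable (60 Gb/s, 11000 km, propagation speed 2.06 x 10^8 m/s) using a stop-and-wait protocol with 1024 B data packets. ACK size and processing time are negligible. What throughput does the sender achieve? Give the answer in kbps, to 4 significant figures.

t_tx = L/R = 8192/60000000000 = 1.36533e-07 s.
t_prop = 11000000/206000000 = 0.0533981 s; RTT = 0.106796 s.
Cycle = t_tx + RTT = 0.106796 s.
Throughput = L / cycle = 8192 / 0.106796 = 76.71 kbps.

76.71 kbps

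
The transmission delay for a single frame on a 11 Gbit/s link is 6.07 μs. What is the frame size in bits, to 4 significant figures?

L = R × t_tx = 11000000000 b/s × 6.07e-06 s = 66770 bits.

66770 bits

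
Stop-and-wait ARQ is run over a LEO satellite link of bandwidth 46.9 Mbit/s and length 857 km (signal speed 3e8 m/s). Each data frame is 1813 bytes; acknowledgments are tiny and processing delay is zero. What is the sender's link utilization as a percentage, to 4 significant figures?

t_tx = L/R = 14504/46900000 = 0.000309254 s.
t_prop = 857000/300000000 = 0.00285667 s; RTT = 0.00571333 s.
Cycle = t_tx + RTT = 0.00602259 s.
Utilization = t_tx / cycle = 0.000309254/0.00602259 = 5.135 %.

5.135 %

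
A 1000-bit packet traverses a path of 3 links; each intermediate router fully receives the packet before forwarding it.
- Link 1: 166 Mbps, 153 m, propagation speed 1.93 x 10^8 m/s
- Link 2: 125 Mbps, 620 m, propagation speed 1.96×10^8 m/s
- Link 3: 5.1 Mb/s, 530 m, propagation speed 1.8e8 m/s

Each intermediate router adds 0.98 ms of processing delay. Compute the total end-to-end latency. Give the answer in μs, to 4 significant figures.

2177 μs

Transmission delays (L/R per hop): 6.0241, 8, 196.078 μs; sum = 210.103 μs.
Propagation delays (d/s per hop): 0.792746, 3.16327, 2.94444 μs; sum = 6.90046 μs.
Processing at 2 router(s): 2 × 0.98 ms = 1960 μs.
End-to-end = 2177 μs.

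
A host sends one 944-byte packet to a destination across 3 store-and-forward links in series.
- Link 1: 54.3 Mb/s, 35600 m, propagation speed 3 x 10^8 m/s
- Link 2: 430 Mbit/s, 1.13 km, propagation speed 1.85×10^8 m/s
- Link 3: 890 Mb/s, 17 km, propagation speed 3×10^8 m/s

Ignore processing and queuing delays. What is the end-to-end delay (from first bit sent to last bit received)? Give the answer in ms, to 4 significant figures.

L = 944 × 8 = 7552 bits.
Transmission delays (L/R per hop): 0.139079, 0.0175628, 0.00848539 ms; sum = 0.165127 ms.
Propagation delays (d/s per hop): 0.118667, 0.00610811, 0.0566667 ms; sum = 0.181441 ms.
End-to-end = 0.3466 ms.

0.3466 ms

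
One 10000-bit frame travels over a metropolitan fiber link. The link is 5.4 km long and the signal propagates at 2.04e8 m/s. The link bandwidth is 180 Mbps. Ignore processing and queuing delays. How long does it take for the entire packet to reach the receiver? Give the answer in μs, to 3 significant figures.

82.0 μs

Transmission delay = L/R = 10000 / 180000000 = 55.5556 μs.
Propagation delay = d/s = 5400 m / 204000000 m/s = 26.4706 μs.
Total = 82.0 μs.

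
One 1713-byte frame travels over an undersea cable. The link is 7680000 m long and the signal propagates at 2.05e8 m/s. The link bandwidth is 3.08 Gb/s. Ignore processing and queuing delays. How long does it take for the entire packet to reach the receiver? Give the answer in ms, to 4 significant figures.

L = 1713 × 8 = 13704 bits.
Transmission delay = L/R = 13704 / 3080000000 = 0.00444935 ms.
Propagation delay = d/s = 7680000 m / 2.05e+08 m/s = 37.4634 ms.
Total = 37.47 ms.

37.47 ms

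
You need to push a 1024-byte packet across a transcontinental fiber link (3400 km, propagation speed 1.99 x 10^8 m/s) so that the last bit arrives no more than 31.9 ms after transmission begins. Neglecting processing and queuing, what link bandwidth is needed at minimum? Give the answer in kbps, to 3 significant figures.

553 kbps

L = 8192 bits.
Propagation delay = 3400000 / 199000000 = 17.0854 ms.
Transmission budget = 31.9 − 17.0854 = 14.8146 ms.
R ≥ L / t_tx = 8192 bits / 0.0148146 s = 553 kbps.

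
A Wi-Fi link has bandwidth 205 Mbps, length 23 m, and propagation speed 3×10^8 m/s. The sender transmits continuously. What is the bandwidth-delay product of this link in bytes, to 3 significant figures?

1.96 bytes

Propagation delay = 23 / 300000000 = 7.66667e-08 s.
BDP = R × t_prop = 205000000 × 7.66667e-08 = 15.7167 bits.
In bytes: 15.7167/8 = 1.96 bytes.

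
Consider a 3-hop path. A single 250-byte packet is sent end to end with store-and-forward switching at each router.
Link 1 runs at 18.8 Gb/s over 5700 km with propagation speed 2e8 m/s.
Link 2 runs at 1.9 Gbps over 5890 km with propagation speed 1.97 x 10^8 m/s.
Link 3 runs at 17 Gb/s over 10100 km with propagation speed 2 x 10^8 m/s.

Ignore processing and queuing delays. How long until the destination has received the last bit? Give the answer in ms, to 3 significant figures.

L = 250 × 8 = 2000 bits.
Transmission delays (L/R per hop): 0.000106383, 0.00105263, 0.000117647 ms; sum = 0.00127666 ms.
Propagation delays (d/s per hop): 28.5, 29.8985, 50.5 ms; sum = 108.898 ms.
End-to-end = 109 ms.

109 ms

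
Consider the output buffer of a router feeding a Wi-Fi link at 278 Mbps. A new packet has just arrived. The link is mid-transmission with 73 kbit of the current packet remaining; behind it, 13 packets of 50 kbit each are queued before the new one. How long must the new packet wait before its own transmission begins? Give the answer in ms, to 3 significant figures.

2.60 ms

Each queued packet: L/R = 50000/278000000 = 0.179856 ms.
13 queued → 2.33813 ms.
Plus remaining 73000 bits of current packet: 0.26259 ms.
Queuing delay = 2.60 ms.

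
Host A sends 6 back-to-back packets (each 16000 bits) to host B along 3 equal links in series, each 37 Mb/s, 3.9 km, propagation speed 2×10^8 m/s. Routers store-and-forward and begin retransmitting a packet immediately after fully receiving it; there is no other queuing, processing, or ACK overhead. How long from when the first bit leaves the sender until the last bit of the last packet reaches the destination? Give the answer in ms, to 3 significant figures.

3.52 ms

Per-hop transmission t_tx = L/R = 16000/37000000 = 0.432432 ms.
Per-hop propagation t_prop = 3900/200000000 = 0.0195 ms.
Pipeline fill: first packet needs 3·t_tx to clear all hops; remaining 5 packets each add one t_tx.
Total = (3+6-1)·t_tx + 3·t_prop = 8·0.432432 + 3·0.0195 = 3.52 ms.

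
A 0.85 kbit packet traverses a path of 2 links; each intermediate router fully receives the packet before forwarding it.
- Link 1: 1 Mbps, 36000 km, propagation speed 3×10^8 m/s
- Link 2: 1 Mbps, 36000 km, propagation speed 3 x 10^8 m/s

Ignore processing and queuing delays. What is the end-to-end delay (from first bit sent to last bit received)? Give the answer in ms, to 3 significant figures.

242 ms

L = 850 bits.
Transmission delay per hop = L/R = 850/1000000 = 0.85 ms; 2 hops → 1.7 ms.
Propagation delays (d/s per hop): 120, 120 ms; sum = 240 ms.
End-to-end = 242 ms.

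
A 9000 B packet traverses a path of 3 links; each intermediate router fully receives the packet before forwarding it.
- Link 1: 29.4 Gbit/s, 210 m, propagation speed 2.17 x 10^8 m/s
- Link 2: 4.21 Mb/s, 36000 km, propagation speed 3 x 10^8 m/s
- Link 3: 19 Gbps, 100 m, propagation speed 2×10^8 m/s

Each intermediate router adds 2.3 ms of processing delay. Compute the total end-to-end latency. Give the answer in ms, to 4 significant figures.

L = 9000 × 8 = 72000 bits.
Transmission delays (L/R per hop): 0.00244898, 17.1021, 0.00378947 ms; sum = 17.1084 ms.
Propagation delays (d/s per hop): 0.000967742, 120, 0.0005 ms; sum = 120.001 ms.
Processing at 2 router(s): 2 × 2.3 ms = 4.6 ms.
End-to-end = 141.7 ms.

141.7 ms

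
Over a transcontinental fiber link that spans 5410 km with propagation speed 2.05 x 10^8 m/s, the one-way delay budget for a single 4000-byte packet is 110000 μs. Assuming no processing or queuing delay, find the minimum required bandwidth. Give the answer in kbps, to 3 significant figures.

L = 32000 bits.
Propagation delay = 5410000 / 2.05e+08 = 26390.2 μs.
Transmission budget = 110000 − 26390.2 = 83609.8 μs.
R ≥ L / t_tx = 32000 bits / 0.0836098 s = 383 kbps.

383 kbps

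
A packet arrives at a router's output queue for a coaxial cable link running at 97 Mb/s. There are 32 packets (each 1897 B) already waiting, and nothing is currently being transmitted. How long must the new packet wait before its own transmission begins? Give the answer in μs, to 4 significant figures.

5007 μs

Each queued packet: L/R = 15176/97000000 = 156.454 μs.
32 queued → 5006.52 μs.
Queuing delay = 5007 μs.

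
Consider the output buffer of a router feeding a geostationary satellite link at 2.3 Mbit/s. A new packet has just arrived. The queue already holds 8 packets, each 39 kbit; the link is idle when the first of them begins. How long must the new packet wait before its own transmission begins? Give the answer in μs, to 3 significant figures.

136000 μs

Each queued packet: L/R = 39000/2300000 = 16956.5 μs.
8 queued → 135652 μs.
Queuing delay = 136000 μs.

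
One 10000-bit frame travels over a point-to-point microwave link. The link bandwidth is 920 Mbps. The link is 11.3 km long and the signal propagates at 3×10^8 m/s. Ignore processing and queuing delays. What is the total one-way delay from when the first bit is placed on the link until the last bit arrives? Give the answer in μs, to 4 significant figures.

Transmission delay = L/R = 10000 / 920000000 = 10.8696 μs.
Propagation delay = d/s = 11300 m / 300000000 m/s = 37.6667 μs.
Total = 48.54 μs.

48.54 μs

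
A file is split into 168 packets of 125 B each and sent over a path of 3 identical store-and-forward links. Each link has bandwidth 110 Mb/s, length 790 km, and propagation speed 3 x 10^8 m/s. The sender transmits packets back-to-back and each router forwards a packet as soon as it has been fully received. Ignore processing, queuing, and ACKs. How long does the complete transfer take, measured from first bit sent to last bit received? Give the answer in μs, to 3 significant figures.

Per-hop transmission t_tx = L/R = 1000/110000000 = 9.09091 μs.
Per-hop propagation t_prop = 790000/300000000 = 2633.33 μs.
Pipeline fill: first packet needs 3·t_tx to clear all hops; remaining 167 packets each add one t_tx.
Total = (3+168-1)·t_tx + 3·t_prop = 170·9.09091 + 3·2633.33 = 9450 μs.

9450 μs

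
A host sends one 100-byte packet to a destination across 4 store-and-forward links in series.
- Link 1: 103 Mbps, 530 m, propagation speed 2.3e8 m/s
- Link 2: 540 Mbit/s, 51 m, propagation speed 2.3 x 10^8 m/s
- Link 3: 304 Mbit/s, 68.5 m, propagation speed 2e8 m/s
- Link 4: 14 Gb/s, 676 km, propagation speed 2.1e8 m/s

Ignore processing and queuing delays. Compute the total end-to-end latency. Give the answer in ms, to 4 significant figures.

L = 100 × 8 = 800 bits.
Transmission delays (L/R per hop): 0.00776699, 0.00148148, 0.00263158, 5.71429e-05 ms; sum = 0.0119372 ms.
Propagation delays (d/s per hop): 0.00230435, 0.000221739, 0.0003425, 3.21905 ms; sum = 3.22192 ms.
End-to-end = 3.234 ms.

3.234 ms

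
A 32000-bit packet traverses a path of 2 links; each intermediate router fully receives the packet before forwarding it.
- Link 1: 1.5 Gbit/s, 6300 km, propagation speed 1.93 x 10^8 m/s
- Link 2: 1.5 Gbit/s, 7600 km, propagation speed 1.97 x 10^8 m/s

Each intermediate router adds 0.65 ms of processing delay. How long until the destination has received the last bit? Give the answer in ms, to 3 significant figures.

Transmission delay per hop = L/R = 32000/1500000000 = 0.0213333 ms; 2 hops → 0.0426667 ms.
Propagation delays (d/s per hop): 32.6425, 38.5787 ms; sum = 71.2212 ms.
Processing at 1 router(s): 1 × 0.65 ms = 0.65 ms.
End-to-end = 71.9 ms.

71.9 ms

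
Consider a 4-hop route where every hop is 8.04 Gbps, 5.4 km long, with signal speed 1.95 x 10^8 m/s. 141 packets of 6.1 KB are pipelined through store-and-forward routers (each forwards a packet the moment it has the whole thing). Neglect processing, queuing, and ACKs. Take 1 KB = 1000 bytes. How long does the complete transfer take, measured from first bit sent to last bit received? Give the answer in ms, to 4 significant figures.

Per-hop transmission t_tx = L/R = 48800/8.04e+09 = 0.00606965 ms.
Per-hop propagation t_prop = 5400/195000000 = 0.0276923 ms.
Pipeline fill: first packet needs 4·t_tx to clear all hops; remaining 140 packets each add one t_tx.
Total = (4+141-1)·t_tx + 4·t_prop = 144·0.00606965 + 4·0.0276923 = 0.9848 ms.

0.9848 ms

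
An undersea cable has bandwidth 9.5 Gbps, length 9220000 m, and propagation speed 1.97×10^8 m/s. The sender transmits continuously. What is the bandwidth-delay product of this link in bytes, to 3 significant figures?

Propagation delay = 9220000 / 197000000 = 0.046802 s.
BDP = R × t_prop = 9500000000 × 0.046802 = 444619000 bits.
In bytes: 444619000/8 = 55600000 bytes.

55600000 bytes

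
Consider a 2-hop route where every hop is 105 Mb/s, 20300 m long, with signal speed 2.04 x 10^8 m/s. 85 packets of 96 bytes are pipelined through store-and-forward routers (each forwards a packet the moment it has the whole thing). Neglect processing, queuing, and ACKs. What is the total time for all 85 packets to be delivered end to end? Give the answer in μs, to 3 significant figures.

Per-hop transmission t_tx = L/R = 768/105000000 = 7.31429 μs.
Per-hop propagation t_prop = 20300/204000000 = 99.5098 μs.
Pipeline fill: first packet needs 2·t_tx to clear all hops; remaining 84 packets each add one t_tx.
Total = (2+85-1)·t_tx + 2·t_prop = 86·7.31429 + 2·99.5098 = 828 μs.

828 μs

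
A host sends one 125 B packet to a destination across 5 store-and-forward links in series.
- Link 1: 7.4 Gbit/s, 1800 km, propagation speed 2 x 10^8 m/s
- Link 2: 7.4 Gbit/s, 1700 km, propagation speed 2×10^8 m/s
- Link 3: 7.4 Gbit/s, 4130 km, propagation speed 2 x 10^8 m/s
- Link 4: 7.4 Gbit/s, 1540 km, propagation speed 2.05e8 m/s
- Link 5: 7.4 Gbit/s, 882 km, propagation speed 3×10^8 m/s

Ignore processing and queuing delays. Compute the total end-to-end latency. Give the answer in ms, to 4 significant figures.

L = 125 × 8 = 1000 bits.
Transmission delay per hop = L/R = 1000/7400000000 = 0.000135135 ms; 5 hops → 0.000675676 ms.
Propagation delays (d/s per hop): 9, 8.5, 20.65, 7.5122, 2.94 ms; sum = 48.6022 ms.
End-to-end = 48.60 ms.

48.60 ms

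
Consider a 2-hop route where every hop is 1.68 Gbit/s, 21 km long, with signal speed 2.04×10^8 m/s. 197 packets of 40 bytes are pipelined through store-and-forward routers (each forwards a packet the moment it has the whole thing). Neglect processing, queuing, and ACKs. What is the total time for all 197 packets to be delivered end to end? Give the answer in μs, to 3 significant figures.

Per-hop transmission t_tx = L/R = 320/1680000000 = 0.190476 μs.
Per-hop propagation t_prop = 21000/204000000 = 102.941 μs.
Pipeline fill: first packet needs 2·t_tx to clear all hops; remaining 196 packets each add one t_tx.
Total = (2+197-1)·t_tx + 2·t_prop = 198·0.190476 + 2·102.941 = 244 μs.

244 μs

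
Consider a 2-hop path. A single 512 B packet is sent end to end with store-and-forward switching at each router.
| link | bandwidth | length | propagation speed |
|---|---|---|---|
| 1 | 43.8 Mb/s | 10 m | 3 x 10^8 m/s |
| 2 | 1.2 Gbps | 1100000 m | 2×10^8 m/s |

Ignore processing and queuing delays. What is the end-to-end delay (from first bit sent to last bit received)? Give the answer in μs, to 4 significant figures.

5597 μs

L = 512 × 8 = 4096 bits.
Transmission delays (L/R per hop): 93.516, 3.41333 μs; sum = 96.9293 μs.
Propagation delays (d/s per hop): 0.0333333, 5500 μs; sum = 5500.03 μs.
End-to-end = 5597 μs.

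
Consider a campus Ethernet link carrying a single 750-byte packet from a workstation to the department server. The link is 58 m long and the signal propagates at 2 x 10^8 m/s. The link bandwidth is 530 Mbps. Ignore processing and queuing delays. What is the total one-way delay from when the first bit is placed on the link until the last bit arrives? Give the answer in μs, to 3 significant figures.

11.6 μs

L = 750 × 8 = 6000 bits.
Transmission delay = L/R = 6000 / 530000000 = 11.3208 μs.
Propagation delay = d/s = 58 m / 200000000 m/s = 0.29 μs.
Total = 11.6 μs.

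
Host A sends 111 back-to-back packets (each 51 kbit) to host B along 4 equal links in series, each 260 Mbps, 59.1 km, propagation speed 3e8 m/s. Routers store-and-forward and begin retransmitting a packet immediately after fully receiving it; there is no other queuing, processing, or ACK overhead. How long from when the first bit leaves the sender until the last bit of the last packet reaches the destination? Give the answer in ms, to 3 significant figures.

Per-hop transmission t_tx = L/R = 51000/260000000 = 0.196154 ms.
Per-hop propagation t_prop = 59100/300000000 = 0.197 ms.
Pipeline fill: first packet needs 4·t_tx to clear all hops; remaining 110 packets each add one t_tx.
Total = (4+111-1)·t_tx + 4·t_prop = 114·0.196154 + 4·0.197 = 23.1 ms.

23.1 ms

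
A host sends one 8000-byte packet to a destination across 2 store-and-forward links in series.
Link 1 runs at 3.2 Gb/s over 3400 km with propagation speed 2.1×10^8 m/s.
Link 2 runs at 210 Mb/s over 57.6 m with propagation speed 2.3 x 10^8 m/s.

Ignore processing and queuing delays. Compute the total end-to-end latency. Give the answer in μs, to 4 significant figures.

L = 8000 × 8 = 64000 bits.
Transmission delays (L/R per hop): 20, 304.762 μs; sum = 324.762 μs.
Propagation delays (d/s per hop): 16190.5, 0.250435 μs; sum = 16190.7 μs.
End-to-end = 16520 μs.

16520 μs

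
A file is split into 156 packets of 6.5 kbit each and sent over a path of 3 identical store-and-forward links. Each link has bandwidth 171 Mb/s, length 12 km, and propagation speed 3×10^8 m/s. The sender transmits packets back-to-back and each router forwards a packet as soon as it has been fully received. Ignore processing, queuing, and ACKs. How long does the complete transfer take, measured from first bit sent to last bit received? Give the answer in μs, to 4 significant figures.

6126 μs

Per-hop transmission t_tx = L/R = 6500/171000000 = 38.0117 μs.
Per-hop propagation t_prop = 12000/300000000 = 40 μs.
Pipeline fill: first packet needs 3·t_tx to clear all hops; remaining 155 packets each add one t_tx.
Total = (3+156-1)·t_tx + 3·t_prop = 158·38.0117 + 3·40 = 6126 μs.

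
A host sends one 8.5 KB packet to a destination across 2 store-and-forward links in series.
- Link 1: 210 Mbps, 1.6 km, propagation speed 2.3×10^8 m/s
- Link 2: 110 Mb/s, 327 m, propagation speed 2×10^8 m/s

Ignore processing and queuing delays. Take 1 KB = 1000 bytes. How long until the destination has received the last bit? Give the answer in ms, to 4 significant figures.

0.9506 ms

L = 68000 bits.
Transmission delays (L/R per hop): 0.32381, 0.618182 ms; sum = 0.941991 ms.
Propagation delays (d/s per hop): 0.00695652, 0.001635 ms; sum = 0.00859152 ms.
End-to-end = 0.9506 ms.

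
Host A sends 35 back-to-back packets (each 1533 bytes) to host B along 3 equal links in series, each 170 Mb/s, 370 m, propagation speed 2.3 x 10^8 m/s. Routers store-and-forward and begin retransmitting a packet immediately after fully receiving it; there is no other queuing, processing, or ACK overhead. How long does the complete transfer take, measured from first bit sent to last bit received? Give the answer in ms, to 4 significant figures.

Per-hop transmission t_tx = L/R = 12264/170000000 = 0.0721412 ms.
Per-hop propagation t_prop = 370/2.3e+08 = 0.0016087 ms.
Pipeline fill: first packet needs 3·t_tx to clear all hops; remaining 34 packets each add one t_tx.
Total = (3+35-1)·t_tx + 3·t_prop = 37·0.0721412 + 3·0.0016087 = 2.674 ms.

2.674 ms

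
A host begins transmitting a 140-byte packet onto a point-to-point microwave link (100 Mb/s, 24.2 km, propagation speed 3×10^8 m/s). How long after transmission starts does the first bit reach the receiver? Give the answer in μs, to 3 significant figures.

80.7 μs

First bit experiences only propagation delay: d/s = 24200/300000000 = 80.7 μs.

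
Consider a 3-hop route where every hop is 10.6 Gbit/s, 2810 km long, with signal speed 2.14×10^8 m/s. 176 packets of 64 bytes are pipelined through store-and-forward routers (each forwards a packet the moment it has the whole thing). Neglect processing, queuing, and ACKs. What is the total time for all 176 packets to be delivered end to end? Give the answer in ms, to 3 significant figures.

Per-hop transmission t_tx = L/R = 512/10600000000 = 4.83019e-05 ms.
Per-hop propagation t_prop = 2810000/214000000 = 13.1308 ms.
Pipeline fill: first packet needs 3·t_tx to clear all hops; remaining 175 packets each add one t_tx.
Total = (3+176-1)·t_tx + 3·t_prop = 178·4.83019e-05 + 3·13.1308 = 39.4 ms.

39.4 ms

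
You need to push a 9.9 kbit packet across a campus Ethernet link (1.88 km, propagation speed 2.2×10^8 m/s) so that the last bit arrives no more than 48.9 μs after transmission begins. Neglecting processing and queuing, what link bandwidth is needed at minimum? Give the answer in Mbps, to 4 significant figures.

Propagation delay = 1880 / 2.2e+08 = 8.54545 μs.
Transmission budget = 48.9 − 8.54545 = 40.3545 μs.
R ≥ L / t_tx = 9900 bits / 4.03545e-05 s = 245.3 Mbps.

245.3 Mbps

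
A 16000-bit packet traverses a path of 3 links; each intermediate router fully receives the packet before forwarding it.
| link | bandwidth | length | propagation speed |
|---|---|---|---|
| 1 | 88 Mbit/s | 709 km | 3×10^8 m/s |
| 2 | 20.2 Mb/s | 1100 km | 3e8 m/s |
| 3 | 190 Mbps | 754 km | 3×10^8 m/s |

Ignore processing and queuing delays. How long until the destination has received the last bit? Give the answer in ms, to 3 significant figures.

Transmission delays (L/R per hop): 0.181818, 0.792079, 0.0842105 ms; sum = 1.05811 ms.
Propagation delays (d/s per hop): 2.36333, 3.66667, 2.51333 ms; sum = 8.54333 ms.
End-to-end = 9.60 ms.

9.60 ms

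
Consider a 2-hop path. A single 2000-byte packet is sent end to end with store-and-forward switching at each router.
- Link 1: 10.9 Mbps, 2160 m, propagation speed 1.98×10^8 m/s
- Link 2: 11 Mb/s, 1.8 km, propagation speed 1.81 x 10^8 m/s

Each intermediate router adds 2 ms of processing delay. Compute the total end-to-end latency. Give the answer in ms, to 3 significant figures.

4.94 ms

L = 2000 × 8 = 16000 bits.
Transmission delays (L/R per hop): 1.46789, 1.45455 ms; sum = 2.92244 ms.
Propagation delays (d/s per hop): 0.0109091, 0.00994475 ms; sum = 0.0208538 ms.
Processing at 1 router(s): 1 × 2 ms = 2 ms.
End-to-end = 4.94 ms.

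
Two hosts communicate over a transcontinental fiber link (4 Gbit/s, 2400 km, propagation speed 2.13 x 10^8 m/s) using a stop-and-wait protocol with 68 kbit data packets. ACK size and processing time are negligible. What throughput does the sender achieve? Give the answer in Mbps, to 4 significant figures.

t_tx = L/R = 68000/4000000000 = 1.7e-05 s.
t_prop = 2400000/213000000 = 0.0112676 s; RTT = 0.0225352 s.
Cycle = t_tx + RTT = 0.0225522 s.
Throughput = L / cycle = 68000 / 0.0225522 = 3.015 Mbps.

3.015 Mbps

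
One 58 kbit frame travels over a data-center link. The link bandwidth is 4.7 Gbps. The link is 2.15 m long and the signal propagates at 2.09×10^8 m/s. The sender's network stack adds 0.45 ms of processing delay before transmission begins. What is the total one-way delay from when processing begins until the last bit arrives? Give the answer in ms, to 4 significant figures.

0.4624 ms

L = 58000 bits.
Transmission delay = L/R = 58000 / 4700000000 = 0.0123404 ms.
Propagation delay = d/s = 2.15 m / 209000000 m/s = 1.02871e-05 ms.
Plus processing delay 0.45 ms = 0.45 ms.
Total = 0.4624 ms.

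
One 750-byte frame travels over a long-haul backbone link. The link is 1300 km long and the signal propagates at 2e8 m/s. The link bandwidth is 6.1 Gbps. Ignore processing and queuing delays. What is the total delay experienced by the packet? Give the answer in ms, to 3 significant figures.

6.50 ms

L = 750 × 8 = 6000 bits.
Transmission delay = L/R = 6000 / 6100000000 = 0.000983607 ms.
Propagation delay = d/s = 1300000 m / 200000000 m/s = 6.5 ms.
Total = 6.50 ms.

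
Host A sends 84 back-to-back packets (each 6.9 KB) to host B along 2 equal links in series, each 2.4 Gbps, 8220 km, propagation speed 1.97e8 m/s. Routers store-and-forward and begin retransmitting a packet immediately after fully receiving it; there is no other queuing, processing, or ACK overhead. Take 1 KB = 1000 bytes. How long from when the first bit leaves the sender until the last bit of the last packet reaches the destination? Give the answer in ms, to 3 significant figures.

Per-hop transmission t_tx = L/R = 55200/2400000000 = 0.023 ms.
Per-hop propagation t_prop = 8220000/197000000 = 41.7259 ms.
Pipeline fill: first packet needs 2·t_tx to clear all hops; remaining 83 packets each add one t_tx.
Total = (2+84-1)·t_tx + 2·t_prop = 85·0.023 + 2·41.7259 = 85.4 ms.

85.4 ms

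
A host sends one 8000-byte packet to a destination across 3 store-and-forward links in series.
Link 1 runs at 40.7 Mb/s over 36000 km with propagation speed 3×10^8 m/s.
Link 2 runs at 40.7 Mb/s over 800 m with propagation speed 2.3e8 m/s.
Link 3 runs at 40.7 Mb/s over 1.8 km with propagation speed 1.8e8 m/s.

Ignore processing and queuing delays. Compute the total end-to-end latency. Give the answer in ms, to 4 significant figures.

124.7 ms

L = 8000 × 8 = 64000 bits.
Transmission delay per hop = L/R = 64000/40700000 = 1.57248 ms; 3 hops → 4.71744 ms.
Propagation delays (d/s per hop): 120, 0.00347826, 0.01 ms; sum = 120.013 ms.
End-to-end = 124.7 ms.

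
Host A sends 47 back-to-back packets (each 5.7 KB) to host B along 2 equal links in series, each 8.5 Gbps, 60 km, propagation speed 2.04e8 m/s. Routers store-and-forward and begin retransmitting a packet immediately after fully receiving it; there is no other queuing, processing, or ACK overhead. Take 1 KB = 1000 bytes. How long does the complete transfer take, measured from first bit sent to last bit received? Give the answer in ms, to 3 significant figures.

0.846 ms

Per-hop transmission t_tx = L/R = 45600/8500000000 = 0.00536471 ms.
Per-hop propagation t_prop = 60000/204000000 = 0.294118 ms.
Pipeline fill: first packet needs 2·t_tx to clear all hops; remaining 46 packets each add one t_tx.
Total = (2+47-1)·t_tx + 2·t_prop = 48·0.00536471 + 2·0.294118 = 0.846 ms.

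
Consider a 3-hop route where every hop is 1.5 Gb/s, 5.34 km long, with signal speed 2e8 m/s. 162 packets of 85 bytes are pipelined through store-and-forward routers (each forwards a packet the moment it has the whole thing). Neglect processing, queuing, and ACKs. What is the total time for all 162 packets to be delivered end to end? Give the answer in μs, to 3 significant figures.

154 μs

Per-hop transmission t_tx = L/R = 680/1500000000 = 0.453333 μs.
Per-hop propagation t_prop = 5340/200000000 = 26.7 μs.
Pipeline fill: first packet needs 3·t_tx to clear all hops; remaining 161 packets each add one t_tx.
Total = (3+162-1)·t_tx + 3·t_prop = 164·0.453333 + 3·26.7 = 154 μs.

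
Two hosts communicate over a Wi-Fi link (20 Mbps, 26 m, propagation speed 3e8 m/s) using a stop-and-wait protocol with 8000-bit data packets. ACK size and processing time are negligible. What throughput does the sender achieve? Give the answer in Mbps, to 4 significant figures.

19.99 Mbps

t_tx = L/R = 8000/20000000 = 0.0004 s.
t_prop = 26/300000000 = 8.66667e-08 s; RTT = 1.73333e-07 s.
Cycle = t_tx + RTT = 0.000400173 s.
Throughput = L / cycle = 8000 / 0.000400173 = 19.99 Mbps.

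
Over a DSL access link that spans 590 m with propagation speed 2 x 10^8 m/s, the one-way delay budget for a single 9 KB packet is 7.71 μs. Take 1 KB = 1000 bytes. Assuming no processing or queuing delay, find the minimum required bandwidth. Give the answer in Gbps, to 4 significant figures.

15.13 Gbps

L = 72000 bits.
Propagation delay = 590 / 200000000 = 2.95 μs.
Transmission budget = 7.71 − 2.95 = 4.76 μs.
R ≥ L / t_tx = 72000 bits / 4.76e-06 s = 15.13 Gbps.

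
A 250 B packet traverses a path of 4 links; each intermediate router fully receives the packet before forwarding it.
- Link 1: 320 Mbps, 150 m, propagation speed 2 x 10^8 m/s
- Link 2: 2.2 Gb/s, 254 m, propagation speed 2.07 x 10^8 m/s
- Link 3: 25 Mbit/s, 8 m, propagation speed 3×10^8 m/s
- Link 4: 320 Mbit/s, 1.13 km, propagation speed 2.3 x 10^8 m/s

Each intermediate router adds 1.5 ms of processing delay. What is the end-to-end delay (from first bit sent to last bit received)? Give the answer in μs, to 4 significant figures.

L = 250 × 8 = 2000 bits.
Transmission delays (L/R per hop): 6.25, 0.909091, 80, 6.25 μs; sum = 93.4091 μs.
Propagation delays (d/s per hop): 0.75, 1.22705, 0.0266667, 4.91304 μs; sum = 6.91676 μs.
Processing at 3 router(s): 3 × 1.5 ms = 4500 μs.
End-to-end = 4600 μs.

4600 μs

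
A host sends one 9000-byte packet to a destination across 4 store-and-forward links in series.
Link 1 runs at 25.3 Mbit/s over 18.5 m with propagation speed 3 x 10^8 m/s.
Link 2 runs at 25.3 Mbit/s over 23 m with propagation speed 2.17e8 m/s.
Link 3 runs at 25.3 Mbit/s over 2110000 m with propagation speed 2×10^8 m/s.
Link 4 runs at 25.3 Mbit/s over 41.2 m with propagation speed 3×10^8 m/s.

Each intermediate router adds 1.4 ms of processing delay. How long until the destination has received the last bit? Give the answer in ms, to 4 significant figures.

L = 9000 × 8 = 72000 bits.
Transmission delay per hop = L/R = 72000/25300000 = 2.84585 ms; 4 hops → 11.3834 ms.
Propagation delays (d/s per hop): 6.16667e-05, 0.000105991, 10.55, 0.000137333 ms; sum = 10.5503 ms.
Processing at 3 router(s): 3 × 1.4 ms = 4.2 ms.
End-to-end = 26.13 ms.

26.13 ms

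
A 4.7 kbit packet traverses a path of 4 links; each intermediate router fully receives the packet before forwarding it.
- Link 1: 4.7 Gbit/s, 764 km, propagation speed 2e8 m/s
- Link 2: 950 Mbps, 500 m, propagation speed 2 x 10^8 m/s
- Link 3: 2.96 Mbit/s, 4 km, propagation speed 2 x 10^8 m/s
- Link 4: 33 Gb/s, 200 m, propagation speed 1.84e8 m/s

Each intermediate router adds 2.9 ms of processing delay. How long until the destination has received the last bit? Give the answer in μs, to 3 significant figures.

L = 4700 bits.
Transmission delays (L/R per hop): 1, 4.94737, 1587.84, 0.142424 μs; sum = 1593.93 μs.
Propagation delays (d/s per hop): 3820, 2.5, 20, 1.08696 μs; sum = 3843.59 μs.
Processing at 3 router(s): 3 × 2.9 ms = 8700 μs.
End-to-end = 14100 μs.

14100 μs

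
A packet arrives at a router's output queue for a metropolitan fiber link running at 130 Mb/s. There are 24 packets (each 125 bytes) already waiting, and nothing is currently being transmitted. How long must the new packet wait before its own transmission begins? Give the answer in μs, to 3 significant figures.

185 μs

Each queued packet: L/R = 1000/130000000 = 7.69231 μs.
24 queued → 184.615 μs.
Queuing delay = 185 μs.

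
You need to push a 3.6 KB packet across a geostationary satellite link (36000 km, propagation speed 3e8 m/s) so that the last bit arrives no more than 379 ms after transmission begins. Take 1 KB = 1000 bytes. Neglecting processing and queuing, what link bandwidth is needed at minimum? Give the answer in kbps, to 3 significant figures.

111 kbps

L = 28800 bits.
Propagation delay = 36000000 / 300000000 = 120 ms.
Transmission budget = 379 − 120 = 259 ms.
R ≥ L / t_tx = 28800 bits / 0.259 s = 111 kbps.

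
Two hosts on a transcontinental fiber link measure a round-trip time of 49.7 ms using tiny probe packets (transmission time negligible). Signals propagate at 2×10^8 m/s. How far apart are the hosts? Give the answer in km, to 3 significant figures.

4970 km

One-way propagation = RTT/2 = 24.85 ms.
d = s × t = 200000000 × 0.02485 = 4970 km.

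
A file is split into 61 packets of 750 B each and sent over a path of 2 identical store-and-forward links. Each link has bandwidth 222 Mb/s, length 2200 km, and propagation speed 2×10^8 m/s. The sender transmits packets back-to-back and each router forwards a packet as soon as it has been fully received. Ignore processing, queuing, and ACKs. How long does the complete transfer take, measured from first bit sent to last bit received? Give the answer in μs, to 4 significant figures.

23680 μs

Per-hop transmission t_tx = L/R = 6000/222000000 = 27.027 μs.
Per-hop propagation t_prop = 2200000/200000000 = 11000 μs.
Pipeline fill: first packet needs 2·t_tx to clear all hops; remaining 60 packets each add one t_tx.
Total = (2+61-1)·t_tx + 2·t_prop = 62·27.027 + 2·11000 = 23680 μs.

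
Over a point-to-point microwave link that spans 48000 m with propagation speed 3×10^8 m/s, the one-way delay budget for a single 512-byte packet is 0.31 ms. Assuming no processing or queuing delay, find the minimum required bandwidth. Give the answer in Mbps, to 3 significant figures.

L = 4096 bits.
Propagation delay = 48000 / 300000000 = 0.16 ms.
Transmission budget = 0.31 − 0.16 = 0.15 ms.
R ≥ L / t_tx = 4096 bits / 0.00015 s = 27.3 Mbps.

27.3 Mbps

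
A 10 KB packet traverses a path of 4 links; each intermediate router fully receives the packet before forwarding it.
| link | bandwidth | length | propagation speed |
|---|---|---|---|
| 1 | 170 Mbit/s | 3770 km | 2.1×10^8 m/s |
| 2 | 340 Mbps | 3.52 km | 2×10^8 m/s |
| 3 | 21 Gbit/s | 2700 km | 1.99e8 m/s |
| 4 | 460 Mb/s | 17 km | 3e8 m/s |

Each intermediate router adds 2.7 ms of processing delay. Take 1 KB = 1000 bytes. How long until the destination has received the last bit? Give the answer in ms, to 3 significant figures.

40.6 ms

L = 80000 bits.
Transmission delays (L/R per hop): 0.470588, 0.235294, 0.00380952, 0.173913 ms; sum = 0.883605 ms.
Propagation delays (d/s per hop): 17.9524, 0.0176, 13.5678, 0.0566667 ms; sum = 31.5945 ms.
Processing at 3 router(s): 3 × 2.7 ms = 8.1 ms.
End-to-end = 40.6 ms.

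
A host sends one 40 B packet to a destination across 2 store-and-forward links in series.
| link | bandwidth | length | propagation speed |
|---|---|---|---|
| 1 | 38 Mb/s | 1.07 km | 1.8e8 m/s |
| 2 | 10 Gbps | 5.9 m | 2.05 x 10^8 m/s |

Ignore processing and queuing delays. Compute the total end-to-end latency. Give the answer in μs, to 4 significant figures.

L = 40 × 8 = 320 bits.
Transmission delays (L/R per hop): 8.42105, 0.032 μs; sum = 8.45305 μs.
Propagation delays (d/s per hop): 5.94444, 0.0287805 μs; sum = 5.97322 μs.
End-to-end = 14.43 μs.

14.43 μs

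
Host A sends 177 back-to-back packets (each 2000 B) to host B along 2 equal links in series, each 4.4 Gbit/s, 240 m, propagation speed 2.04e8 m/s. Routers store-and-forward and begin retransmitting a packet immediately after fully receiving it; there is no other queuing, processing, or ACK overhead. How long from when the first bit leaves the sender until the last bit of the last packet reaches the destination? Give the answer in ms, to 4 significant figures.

Per-hop transmission t_tx = L/R = 16000/4400000000 = 0.00363636 ms.
Per-hop propagation t_prop = 240/204000000 = 0.00117647 ms.
Pipeline fill: first packet needs 2·t_tx to clear all hops; remaining 176 packets each add one t_tx.
Total = (2+177-1)·t_tx + 2·t_prop = 178·0.00363636 + 2·0.00117647 = 0.6496 ms.

0.6496 ms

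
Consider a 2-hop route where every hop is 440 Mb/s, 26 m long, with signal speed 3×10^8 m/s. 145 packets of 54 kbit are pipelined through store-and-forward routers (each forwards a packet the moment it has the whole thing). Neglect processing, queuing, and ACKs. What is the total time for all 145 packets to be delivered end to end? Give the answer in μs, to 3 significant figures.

17900 μs

Per-hop transmission t_tx = L/R = 54000/440000000 = 122.727 μs.
Per-hop propagation t_prop = 26/300000000 = 0.0866667 μs.
Pipeline fill: first packet needs 2·t_tx to clear all hops; remaining 144 packets each add one t_tx.
Total = (2+145-1)·t_tx + 2·t_prop = 146·122.727 + 2·0.0866667 = 17900 μs.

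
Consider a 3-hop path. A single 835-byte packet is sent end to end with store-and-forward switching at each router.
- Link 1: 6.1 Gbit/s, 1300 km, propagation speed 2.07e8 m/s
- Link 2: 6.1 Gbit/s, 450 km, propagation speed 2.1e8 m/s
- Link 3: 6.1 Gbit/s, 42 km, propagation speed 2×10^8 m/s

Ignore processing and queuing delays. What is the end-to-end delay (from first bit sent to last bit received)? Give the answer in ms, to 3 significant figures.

8.64 ms

L = 835 × 8 = 6680 bits.
Transmission delay per hop = L/R = 6680/6100000000 = 0.00109508 ms; 3 hops → 0.00328525 ms.
Propagation delays (d/s per hop): 6.28019, 2.14286, 0.21 ms; sum = 8.63305 ms.
End-to-end = 8.64 ms.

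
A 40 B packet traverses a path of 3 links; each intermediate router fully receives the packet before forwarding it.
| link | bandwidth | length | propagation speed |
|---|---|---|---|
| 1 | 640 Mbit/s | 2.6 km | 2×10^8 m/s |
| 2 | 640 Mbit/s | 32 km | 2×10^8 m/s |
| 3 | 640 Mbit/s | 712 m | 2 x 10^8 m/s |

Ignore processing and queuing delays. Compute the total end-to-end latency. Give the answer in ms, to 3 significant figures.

0.178 ms

L = 40 × 8 = 320 bits.
Transmission delay per hop = L/R = 320/640000000 = 0.0005 ms; 3 hops → 0.0015 ms.
Propagation delays (d/s per hop): 0.013, 0.16, 0.00356 ms; sum = 0.17656 ms.
End-to-end = 0.178 ms.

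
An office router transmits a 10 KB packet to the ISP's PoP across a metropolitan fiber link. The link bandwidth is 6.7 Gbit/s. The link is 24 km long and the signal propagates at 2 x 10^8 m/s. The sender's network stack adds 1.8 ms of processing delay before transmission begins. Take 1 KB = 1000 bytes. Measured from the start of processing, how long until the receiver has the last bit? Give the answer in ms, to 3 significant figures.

L = 80000 bits.
Transmission delay = L/R = 80000 / 6700000000 = 0.0119403 ms.
Propagation delay = d/s = 24000 m / 200000000 m/s = 0.12 ms.
Plus processing delay 1.8 ms = 1.8 ms.
Total = 1.93 ms.

1.93 ms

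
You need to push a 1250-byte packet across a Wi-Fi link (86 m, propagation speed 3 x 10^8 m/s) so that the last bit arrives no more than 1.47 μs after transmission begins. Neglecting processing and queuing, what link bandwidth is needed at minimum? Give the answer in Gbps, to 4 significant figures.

L = 10000 bits.
Propagation delay = 86 / 300000000 = 0.286667 μs.
Transmission budget = 1.47 − 0.286667 = 1.18333 μs.
R ≥ L / t_tx = 10000 bits / 1.18333e-06 s = 8.451 Gbps.

8.451 Gbps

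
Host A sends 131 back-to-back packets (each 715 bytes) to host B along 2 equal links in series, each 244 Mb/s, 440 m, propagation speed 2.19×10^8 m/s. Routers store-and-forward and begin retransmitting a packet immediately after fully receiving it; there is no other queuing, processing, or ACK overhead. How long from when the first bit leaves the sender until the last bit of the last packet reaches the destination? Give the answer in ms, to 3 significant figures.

Per-hop transmission t_tx = L/R = 5720/244000000 = 0.0234426 ms.
Per-hop propagation t_prop = 440/219000000 = 0.00200913 ms.
Pipeline fill: first packet needs 2·t_tx to clear all hops; remaining 130 packets each add one t_tx.
Total = (2+131-1)·t_tx + 2·t_prop = 132·0.0234426 + 2·0.00200913 = 3.10 ms.

3.10 ms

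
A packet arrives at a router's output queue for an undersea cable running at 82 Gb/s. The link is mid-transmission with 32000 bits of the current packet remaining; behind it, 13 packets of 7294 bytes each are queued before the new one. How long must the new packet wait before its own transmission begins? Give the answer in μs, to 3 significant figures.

Each queued packet: L/R = 58352/82000000000 = 0.71161 μs.
13 queued → 9.25093 μs.
Plus remaining 32000 bits of current packet: 0.390244 μs.
Queuing delay = 9.64 μs.

9.64 μs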